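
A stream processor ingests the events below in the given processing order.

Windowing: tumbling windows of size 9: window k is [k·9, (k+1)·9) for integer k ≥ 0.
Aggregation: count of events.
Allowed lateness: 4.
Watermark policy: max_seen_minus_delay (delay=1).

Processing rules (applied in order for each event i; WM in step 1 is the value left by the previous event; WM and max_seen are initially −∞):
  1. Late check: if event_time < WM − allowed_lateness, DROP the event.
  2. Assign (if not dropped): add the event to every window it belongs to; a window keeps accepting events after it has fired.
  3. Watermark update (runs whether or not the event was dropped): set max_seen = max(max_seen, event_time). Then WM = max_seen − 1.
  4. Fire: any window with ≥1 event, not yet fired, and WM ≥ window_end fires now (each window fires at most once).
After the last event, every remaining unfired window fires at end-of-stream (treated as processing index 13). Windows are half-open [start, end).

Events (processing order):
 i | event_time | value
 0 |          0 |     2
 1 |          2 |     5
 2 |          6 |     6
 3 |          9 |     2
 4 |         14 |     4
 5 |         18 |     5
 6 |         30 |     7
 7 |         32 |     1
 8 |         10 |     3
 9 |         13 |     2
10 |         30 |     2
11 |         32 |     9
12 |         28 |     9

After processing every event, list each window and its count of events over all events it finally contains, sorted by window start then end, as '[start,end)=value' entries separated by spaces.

[0,9)=3 [9,18)=2 [18,27)=1 [27,36)=5

i=0 t=0 v=2: → [0,9); WM=-1
i=1 t=2 v=5: → [0,9); WM=1
i=2 t=6 v=6: → [0,9); WM=5
i=3 t=9 v=2: → [9,18); WM=8
i=4 t=14 v=4: → [9,18); WM=13; [0,9) fires=3
i=5 t=18 v=5: → [18,27); WM=17
i=6 t=30 v=7: → [27,36); WM=29; [9,18) fires=2 [18,27) fires=1
i=7 t=32 v=1: → [27,36); WM=31
i=8 t=10 v=3: DROP (t<31-4); WM=31
i=9 t=13 v=2: DROP (t<31-4); WM=31
i=10 t=30 v=2: → [27,36); WM=31
i=11 t=32 v=9: → [27,36); WM=31
i=12 t=28 v=9: → [27,36); WM=31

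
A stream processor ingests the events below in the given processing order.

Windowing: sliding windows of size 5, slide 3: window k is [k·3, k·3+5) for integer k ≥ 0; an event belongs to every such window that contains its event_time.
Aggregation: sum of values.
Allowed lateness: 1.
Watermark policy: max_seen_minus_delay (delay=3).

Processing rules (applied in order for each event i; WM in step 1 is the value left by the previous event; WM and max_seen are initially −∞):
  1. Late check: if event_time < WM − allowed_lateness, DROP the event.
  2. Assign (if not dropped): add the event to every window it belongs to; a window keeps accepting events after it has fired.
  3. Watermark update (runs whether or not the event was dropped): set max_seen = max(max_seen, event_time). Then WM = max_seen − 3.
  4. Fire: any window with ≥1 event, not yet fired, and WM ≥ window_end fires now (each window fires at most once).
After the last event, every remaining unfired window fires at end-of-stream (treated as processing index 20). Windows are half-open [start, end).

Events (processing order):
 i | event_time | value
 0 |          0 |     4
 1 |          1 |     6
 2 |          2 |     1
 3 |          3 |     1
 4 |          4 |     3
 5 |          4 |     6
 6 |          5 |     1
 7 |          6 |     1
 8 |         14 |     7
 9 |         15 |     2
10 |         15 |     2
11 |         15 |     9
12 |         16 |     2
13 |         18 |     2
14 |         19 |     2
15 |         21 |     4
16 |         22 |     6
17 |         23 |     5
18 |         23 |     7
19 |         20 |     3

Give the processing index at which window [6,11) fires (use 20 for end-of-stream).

8

i=0 t=0 v=4: → [0,5); WM=-3
i=1 t=1 v=6: → [0,5); WM=-2
i=2 t=2 v=1: → [0,5); WM=-1
i=3 t=3 v=1: → [3,8),[0,5); WM=0
i=4 t=4 v=3: → [3,8),[0,5); WM=1
i=5 t=4 v=6: → [3,8),[0,5); WM=1
i=6 t=5 v=1: → [3,8); WM=2
i=7 t=6 v=1: → [6,11),[3,8); WM=3
i=8 t=14 v=7: → [12,17); WM=11; [0,5) fires=21 [3,8) fires=12 [6,11) fires=1
i=9 t=15 v=2: → [15,20),[12,17); WM=12
i=10 t=15 v=2: → [15,20),[12,17); WM=12
i=11 t=15 v=9: → [15,20),[12,17); WM=12
i=12 t=16 v=2: → [15,20),[12,17); WM=13
i=13 t=18 v=2: → [18,23),[15,20); WM=15
i=14 t=19 v=2: → [18,23),[15,20); WM=16
i=15 t=21 v=4: → [21,26),[18,23); WM=18; [12,17) fires=22
i=16 t=22 v=6: → [21,26),[18,23); WM=19
i=17 t=23 v=5: → [21,26); WM=20; [15,20) fires=19
i=18 t=23 v=7: → [21,26); WM=20
i=19 t=20 v=3: → [18,23); WM=20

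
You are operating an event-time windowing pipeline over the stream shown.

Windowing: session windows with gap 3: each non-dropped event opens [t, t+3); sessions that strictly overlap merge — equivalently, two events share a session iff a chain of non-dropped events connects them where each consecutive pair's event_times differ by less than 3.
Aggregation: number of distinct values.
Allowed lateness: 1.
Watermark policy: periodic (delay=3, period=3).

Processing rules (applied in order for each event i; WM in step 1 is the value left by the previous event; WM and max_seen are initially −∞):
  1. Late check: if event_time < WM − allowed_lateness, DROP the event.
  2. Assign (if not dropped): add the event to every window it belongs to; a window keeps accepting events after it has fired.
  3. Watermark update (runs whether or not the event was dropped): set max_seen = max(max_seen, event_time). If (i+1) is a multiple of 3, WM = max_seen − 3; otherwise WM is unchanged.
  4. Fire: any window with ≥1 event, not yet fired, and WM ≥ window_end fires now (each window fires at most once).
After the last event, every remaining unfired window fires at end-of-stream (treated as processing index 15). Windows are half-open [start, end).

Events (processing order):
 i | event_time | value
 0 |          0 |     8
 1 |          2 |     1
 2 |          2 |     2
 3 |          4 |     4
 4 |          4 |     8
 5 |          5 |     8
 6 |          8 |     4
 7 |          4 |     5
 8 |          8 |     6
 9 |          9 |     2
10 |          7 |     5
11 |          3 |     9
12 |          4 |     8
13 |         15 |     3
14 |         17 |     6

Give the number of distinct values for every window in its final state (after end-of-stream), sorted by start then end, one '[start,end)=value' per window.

[0,12)=6 [15,20)=2

i=0 t=0 v=8: → [0,3); WM=−∞
i=1 t=2 v=1: → [0,5); WM=−∞
i=2 t=2 v=2: → [0,5); WM=-1
i=3 t=4 v=4: → [0,7); WM=-1
i=4 t=4 v=8: → [0,7); WM=-1
i=5 t=5 v=8: → [0,8); WM=2
i=6 t=8 v=4: → [8,11); WM=2
i=7 t=4 v=5: → [0,8); WM=2
i=8 t=8 v=6: → [8,11); WM=5
i=9 t=9 v=2: → [8,12); WM=5
i=10 t=7 v=5: → [0,12); WM=5
i=11 t=3 v=9: DROP (t<5-1); WM=6
i=12 t=4 v=8: DROP (t<6-1); WM=6
i=13 t=15 v=3: → [15,18); WM=6
i=14 t=17 v=6: → [15,20); WM=14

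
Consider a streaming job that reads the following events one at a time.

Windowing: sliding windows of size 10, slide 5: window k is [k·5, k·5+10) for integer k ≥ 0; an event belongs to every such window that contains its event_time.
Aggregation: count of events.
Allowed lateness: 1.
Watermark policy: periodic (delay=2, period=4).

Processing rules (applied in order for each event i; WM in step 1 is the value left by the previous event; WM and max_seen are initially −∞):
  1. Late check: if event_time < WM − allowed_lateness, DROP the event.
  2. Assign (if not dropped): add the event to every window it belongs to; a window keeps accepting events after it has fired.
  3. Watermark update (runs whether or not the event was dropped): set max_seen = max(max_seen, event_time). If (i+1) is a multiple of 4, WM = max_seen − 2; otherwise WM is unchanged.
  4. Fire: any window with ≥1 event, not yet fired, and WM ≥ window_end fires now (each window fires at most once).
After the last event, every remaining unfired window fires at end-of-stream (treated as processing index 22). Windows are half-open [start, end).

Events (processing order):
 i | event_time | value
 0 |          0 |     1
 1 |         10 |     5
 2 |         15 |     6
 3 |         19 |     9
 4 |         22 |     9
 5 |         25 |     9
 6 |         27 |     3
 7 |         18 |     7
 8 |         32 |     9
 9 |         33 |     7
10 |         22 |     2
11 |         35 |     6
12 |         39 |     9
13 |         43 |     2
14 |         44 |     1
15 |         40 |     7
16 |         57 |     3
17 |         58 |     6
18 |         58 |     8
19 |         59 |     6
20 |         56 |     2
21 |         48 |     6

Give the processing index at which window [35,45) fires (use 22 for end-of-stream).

19

i=0 t=0 v=1: → [0,10); WM=−∞
i=1 t=10 v=5: → [10,20),[5,15); WM=−∞
i=2 t=15 v=6: → [15,25),[10,20); WM=−∞
i=3 t=19 v=9: → [15,25),[10,20); WM=17; [0,10) fires=1 [5,15) fires=1
i=4 t=22 v=9: → [20,30),[15,25); WM=17
i=5 t=25 v=9: → [25,35),[20,30); WM=17
i=6 t=27 v=3: → [25,35),[20,30); WM=17
i=7 t=18 v=7: → [15,25),[10,20); WM=25; [10,20) fires=4 [15,25) fires=4
i=8 t=32 v=9: → [30,40),[25,35); WM=25
i=9 t=33 v=7: → [30,40),[25,35); WM=25
i=10 t=22 v=2: DROP (t<25-1); WM=25
i=11 t=35 v=6: → [35,45),[30,40); WM=33; [20,30) fires=3
i=12 t=39 v=9: → [35,45),[30,40); WM=33
i=13 t=43 v=2: → [40,50),[35,45); WM=33
i=14 t=44 v=1: → [40,50),[35,45); WM=33
i=15 t=40 v=7: → [40,50),[35,45); WM=42; [25,35) fires=4 [30,40) fires=4
i=16 t=57 v=3: → [55,65),[50,60); WM=42
i=17 t=58 v=6: → [55,65),[50,60); WM=42
i=18 t=58 v=8: → [55,65),[50,60); WM=42
i=19 t=59 v=6: → [55,65),[50,60); WM=57; [35,45) fires=5 [40,50) fires=3
i=20 t=56 v=2: → [55,65),[50,60); WM=57
i=21 t=48 v=6: DROP (t<57-1); WM=57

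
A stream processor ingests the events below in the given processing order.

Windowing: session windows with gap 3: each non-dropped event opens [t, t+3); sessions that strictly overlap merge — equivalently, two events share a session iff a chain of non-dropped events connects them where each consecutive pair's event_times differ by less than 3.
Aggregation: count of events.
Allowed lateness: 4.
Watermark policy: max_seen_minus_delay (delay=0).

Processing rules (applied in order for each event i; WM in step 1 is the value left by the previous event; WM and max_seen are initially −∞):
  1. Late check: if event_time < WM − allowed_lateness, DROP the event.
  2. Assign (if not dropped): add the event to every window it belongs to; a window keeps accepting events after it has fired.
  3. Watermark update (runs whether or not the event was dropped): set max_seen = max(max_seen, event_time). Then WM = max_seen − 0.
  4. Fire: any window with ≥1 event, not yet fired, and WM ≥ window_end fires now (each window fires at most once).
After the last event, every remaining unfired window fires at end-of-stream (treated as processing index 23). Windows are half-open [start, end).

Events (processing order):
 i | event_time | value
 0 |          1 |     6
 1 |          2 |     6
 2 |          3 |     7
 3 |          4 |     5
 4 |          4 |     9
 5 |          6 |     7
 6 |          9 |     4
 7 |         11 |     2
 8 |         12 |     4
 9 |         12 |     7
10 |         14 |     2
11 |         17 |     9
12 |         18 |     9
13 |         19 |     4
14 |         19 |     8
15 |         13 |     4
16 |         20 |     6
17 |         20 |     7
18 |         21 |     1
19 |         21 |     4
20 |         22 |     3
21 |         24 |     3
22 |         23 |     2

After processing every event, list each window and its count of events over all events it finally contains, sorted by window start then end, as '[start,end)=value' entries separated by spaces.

[1,9)=6 [9,17)=5 [17,27)=11

i=0 t=1 v=6: → [1,4); WM=1
i=1 t=2 v=6: → [1,5); WM=2
i=2 t=3 v=7: → [1,6); WM=3
i=3 t=4 v=5: → [1,7); WM=4
i=4 t=4 v=9: → [1,7); WM=4
i=5 t=6 v=7: → [1,9); WM=6
i=6 t=9 v=4: → [9,12); WM=9
i=7 t=11 v=2: → [9,14); WM=11
i=8 t=12 v=4: → [9,15); WM=12
i=9 t=12 v=7: → [9,15); WM=12
i=10 t=14 v=2: → [9,17); WM=14
i=11 t=17 v=9: → [17,20); WM=17
i=12 t=18 v=9: → [17,21); WM=18
i=13 t=19 v=4: → [17,22); WM=19
i=14 t=19 v=8: → [17,22); WM=19
i=15 t=13 v=4: DROP (t<19-4); WM=19
i=16 t=20 v=6: → [17,23); WM=20
i=17 t=20 v=7: → [17,23); WM=20
i=18 t=21 v=1: → [17,24); WM=21
i=19 t=21 v=4: → [17,24); WM=21
i=20 t=22 v=3: → [17,25); WM=22
i=21 t=24 v=3: → [17,27); WM=24
i=22 t=23 v=2: → [17,27); WM=24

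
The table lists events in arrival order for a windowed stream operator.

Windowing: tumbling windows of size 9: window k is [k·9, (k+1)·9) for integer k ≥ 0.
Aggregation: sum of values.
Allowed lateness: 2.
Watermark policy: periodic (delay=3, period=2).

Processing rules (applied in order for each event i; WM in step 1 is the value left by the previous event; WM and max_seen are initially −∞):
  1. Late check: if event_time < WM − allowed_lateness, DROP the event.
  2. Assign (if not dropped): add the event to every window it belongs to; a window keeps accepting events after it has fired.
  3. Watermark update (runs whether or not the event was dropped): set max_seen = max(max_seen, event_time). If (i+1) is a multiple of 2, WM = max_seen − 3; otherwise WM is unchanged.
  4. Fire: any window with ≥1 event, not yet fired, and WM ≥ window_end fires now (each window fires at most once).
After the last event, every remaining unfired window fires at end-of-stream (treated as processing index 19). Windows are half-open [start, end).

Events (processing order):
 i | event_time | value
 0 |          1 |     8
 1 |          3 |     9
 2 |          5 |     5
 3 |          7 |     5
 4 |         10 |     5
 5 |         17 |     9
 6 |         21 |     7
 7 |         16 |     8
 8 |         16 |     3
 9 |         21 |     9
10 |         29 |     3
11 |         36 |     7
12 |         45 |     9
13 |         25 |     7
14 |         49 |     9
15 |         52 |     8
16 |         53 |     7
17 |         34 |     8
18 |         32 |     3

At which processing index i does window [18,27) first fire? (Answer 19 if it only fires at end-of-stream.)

i=0 t=1 v=8: → [0,9); WM=−∞
i=1 t=3 v=9: → [0,9); WM=0
i=2 t=5 v=5: → [0,9); WM=0
i=3 t=7 v=5: → [0,9); WM=4
i=4 t=10 v=5: → [9,18); WM=4
i=5 t=17 v=9: → [9,18); WM=14; [0,9) fires=27
i=6 t=21 v=7: → [18,27); WM=14
i=7 t=16 v=8: → [9,18); WM=18; [9,18) fires=22
i=8 t=16 v=3: → [9,18); WM=18
i=9 t=21 v=9: → [18,27); WM=18
i=10 t=29 v=3: → [27,36); WM=18
i=11 t=36 v=7: → [36,45); WM=33; [18,27) fires=16
i=12 t=45 v=9: → [45,54); WM=33
i=13 t=25 v=7: DROP (t<33-2); WM=42; [27,36) fires=3
i=14 t=49 v=9: → [45,54); WM=42
i=15 t=52 v=8: → [45,54); WM=49; [36,45) fires=7
i=16 t=53 v=7: → [45,54); WM=49
i=17 t=34 v=8: DROP (t<49-2); WM=50
i=18 t=32 v=3: DROP (t<50-2); WM=50

11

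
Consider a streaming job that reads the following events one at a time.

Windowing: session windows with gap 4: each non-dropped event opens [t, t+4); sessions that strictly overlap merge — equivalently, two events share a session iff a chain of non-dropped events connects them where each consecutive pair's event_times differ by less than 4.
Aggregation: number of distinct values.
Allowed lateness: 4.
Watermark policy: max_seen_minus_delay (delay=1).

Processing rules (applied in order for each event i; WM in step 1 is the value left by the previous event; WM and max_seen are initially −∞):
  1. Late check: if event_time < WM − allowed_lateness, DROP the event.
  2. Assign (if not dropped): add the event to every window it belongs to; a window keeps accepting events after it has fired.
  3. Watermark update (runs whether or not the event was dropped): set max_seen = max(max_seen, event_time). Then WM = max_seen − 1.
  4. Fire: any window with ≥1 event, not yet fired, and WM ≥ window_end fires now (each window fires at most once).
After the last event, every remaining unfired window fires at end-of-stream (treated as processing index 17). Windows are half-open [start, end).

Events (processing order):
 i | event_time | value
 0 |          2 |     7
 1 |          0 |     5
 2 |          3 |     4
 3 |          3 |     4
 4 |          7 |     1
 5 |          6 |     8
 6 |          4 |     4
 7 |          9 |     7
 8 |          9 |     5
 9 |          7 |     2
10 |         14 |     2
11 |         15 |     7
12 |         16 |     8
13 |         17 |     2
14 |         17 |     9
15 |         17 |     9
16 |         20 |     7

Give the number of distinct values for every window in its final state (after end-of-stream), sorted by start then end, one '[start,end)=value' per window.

i=0 t=2 v=7: → [2,6); WM=1
i=1 t=0 v=5: → [0,6); WM=1
i=2 t=3 v=4: → [0,7); WM=2
i=3 t=3 v=4: → [0,7); WM=2
i=4 t=7 v=1: → [7,11); WM=6
i=5 t=6 v=8: → [0,11); WM=6
i=6 t=4 v=4: → [0,11); WM=6
i=7 t=9 v=7: → [0,13); WM=8
i=8 t=9 v=5: → [0,13); WM=8
i=9 t=7 v=2: → [0,13); WM=8
i=10 t=14 v=2: → [14,18); WM=13
i=11 t=15 v=7: → [14,19); WM=14
i=12 t=16 v=8: → [14,20); WM=15
i=13 t=17 v=2: → [14,21); WM=16
i=14 t=17 v=9: → [14,21); WM=16
i=15 t=17 v=9: → [14,21); WM=16
i=16 t=20 v=7: → [14,24); WM=19

[0,13)=6 [14,24)=4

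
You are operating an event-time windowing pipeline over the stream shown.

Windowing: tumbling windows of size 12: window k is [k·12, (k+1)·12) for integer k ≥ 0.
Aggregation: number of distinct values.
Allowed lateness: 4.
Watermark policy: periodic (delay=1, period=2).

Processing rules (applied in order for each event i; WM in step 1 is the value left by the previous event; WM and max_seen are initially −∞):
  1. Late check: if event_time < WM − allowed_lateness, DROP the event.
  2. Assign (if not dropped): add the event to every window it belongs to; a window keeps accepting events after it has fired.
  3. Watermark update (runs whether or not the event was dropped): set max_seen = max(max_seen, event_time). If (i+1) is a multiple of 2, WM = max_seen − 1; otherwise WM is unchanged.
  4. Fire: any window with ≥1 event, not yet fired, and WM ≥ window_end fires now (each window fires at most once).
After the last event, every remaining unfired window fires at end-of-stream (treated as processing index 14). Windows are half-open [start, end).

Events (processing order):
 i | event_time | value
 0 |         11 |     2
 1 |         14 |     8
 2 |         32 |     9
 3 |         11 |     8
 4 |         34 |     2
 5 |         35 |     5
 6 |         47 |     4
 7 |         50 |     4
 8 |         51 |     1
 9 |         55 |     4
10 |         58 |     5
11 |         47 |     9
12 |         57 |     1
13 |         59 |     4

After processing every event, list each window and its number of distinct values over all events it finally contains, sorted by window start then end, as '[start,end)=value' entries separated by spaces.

[0,12)=2 [12,24)=1 [24,36)=3 [36,48)=1 [48,60)=3

i=0 t=11 v=2: → [0,12); WM=−∞
i=1 t=14 v=8: → [12,24); WM=13; [0,12) fires=1
i=2 t=32 v=9: → [24,36); WM=13
i=3 t=11 v=8: → [0,12); WM=31; [12,24) fires=1
i=4 t=34 v=2: → [24,36); WM=31
i=5 t=35 v=5: → [24,36); WM=34
i=6 t=47 v=4: → [36,48); WM=34
i=7 t=50 v=4: → [48,60); WM=49; [24,36) fires=3 [36,48) fires=1
i=8 t=51 v=1: → [48,60); WM=49
i=9 t=55 v=4: → [48,60); WM=54
i=10 t=58 v=5: → [48,60); WM=54
i=11 t=47 v=9: DROP (t<54-4); WM=57
i=12 t=57 v=1: → [48,60); WM=57
i=13 t=59 v=4: → [48,60); WM=58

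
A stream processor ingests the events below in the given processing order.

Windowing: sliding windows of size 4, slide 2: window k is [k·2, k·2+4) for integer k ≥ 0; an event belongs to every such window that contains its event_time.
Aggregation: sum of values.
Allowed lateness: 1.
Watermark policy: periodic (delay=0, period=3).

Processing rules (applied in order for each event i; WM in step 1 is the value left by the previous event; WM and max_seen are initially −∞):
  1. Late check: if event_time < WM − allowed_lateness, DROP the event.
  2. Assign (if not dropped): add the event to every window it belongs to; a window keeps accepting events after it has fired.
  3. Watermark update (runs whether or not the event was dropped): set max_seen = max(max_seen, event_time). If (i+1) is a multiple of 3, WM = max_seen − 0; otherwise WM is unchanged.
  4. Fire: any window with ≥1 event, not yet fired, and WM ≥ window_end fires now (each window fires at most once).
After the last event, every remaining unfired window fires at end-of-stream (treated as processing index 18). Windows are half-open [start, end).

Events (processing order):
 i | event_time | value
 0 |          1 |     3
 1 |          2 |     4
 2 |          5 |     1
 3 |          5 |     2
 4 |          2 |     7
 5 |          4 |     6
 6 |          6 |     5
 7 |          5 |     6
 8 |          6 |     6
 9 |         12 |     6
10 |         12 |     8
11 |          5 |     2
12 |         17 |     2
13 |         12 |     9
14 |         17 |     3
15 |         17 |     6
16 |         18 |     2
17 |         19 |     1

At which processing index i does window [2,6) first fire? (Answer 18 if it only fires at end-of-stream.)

i=0 t=1 v=3: → [0,4); WM=−∞
i=1 t=2 v=4: → [2,6),[0,4); WM=−∞
i=2 t=5 v=1: → [4,8),[2,6); WM=5; [0,4) fires=7
i=3 t=5 v=2: → [4,8),[2,6); WM=5
i=4 t=2 v=7: DROP (t<5-1); WM=5
i=5 t=4 v=6: → [4,8),[2,6); WM=5
i=6 t=6 v=5: → [6,10),[4,8); WM=5
i=7 t=5 v=6: → [4,8),[2,6); WM=5
i=8 t=6 v=6: → [6,10),[4,8); WM=6; [2,6) fires=19
i=9 t=12 v=6: → [12,16),[10,14); WM=6
i=10 t=12 v=8: → [12,16),[10,14); WM=6
i=11 t=5 v=2: → [4,8),[2,6); WM=12; [4,8) fires=28 [6,10) fires=11
i=12 t=17 v=2: → [16,20),[14,18); WM=12
i=13 t=12 v=9: → [12,16),[10,14); WM=12
i=14 t=17 v=3: → [16,20),[14,18); WM=17; [10,14) fires=23 [12,16) fires=23
i=15 t=17 v=6: → [16,20),[14,18); WM=17
i=16 t=18 v=2: → [18,22),[16,20); WM=17
i=17 t=19 v=1: → [18,22),[16,20); WM=19; [14,18) fires=11

8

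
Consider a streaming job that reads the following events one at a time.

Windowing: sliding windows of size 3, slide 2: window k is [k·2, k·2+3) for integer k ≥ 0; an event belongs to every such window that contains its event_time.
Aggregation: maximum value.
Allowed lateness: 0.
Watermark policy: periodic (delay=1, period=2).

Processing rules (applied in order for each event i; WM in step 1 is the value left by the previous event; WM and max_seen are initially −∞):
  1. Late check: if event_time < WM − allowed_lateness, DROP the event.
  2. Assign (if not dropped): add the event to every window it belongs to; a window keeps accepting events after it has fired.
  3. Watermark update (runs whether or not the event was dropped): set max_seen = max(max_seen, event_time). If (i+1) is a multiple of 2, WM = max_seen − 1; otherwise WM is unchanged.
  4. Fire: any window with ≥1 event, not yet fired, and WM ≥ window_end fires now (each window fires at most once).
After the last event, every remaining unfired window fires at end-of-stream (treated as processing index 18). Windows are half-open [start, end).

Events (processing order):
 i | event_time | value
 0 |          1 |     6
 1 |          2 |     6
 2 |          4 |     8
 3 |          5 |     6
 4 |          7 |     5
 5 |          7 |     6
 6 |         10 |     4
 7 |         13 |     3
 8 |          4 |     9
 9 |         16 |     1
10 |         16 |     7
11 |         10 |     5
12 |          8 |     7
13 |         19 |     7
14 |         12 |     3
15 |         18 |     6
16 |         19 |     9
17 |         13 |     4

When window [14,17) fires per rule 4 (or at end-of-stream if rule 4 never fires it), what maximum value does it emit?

7

i=0 t=1 v=6: → [0,3); WM=−∞
i=1 t=2 v=6: → [2,5),[0,3); WM=1
i=2 t=4 v=8: → [4,7),[2,5); WM=1
i=3 t=5 v=6: → [4,7); WM=4; [0,3) fires=6
i=4 t=7 v=5: → [6,9); WM=4
i=5 t=7 v=6: → [6,9); WM=6; [2,5) fires=8
i=6 t=10 v=4: → [10,13),[8,11); WM=6
i=7 t=13 v=3: → [12,15); WM=12; [4,7) fires=8 [6,9) fires=6 [8,11) fires=4
i=8 t=4 v=9: DROP (t<12-0); WM=12
i=9 t=16 v=1: → [16,19),[14,17); WM=15; [10,13) fires=4 [12,15) fires=3
i=10 t=16 v=7: → [16,19),[14,17); WM=15
i=11 t=10 v=5: DROP (t<15-0); WM=15
i=12 t=8 v=7: DROP (t<15-0); WM=15
i=13 t=19 v=7: → [18,21); WM=18; [14,17) fires=7
i=14 t=12 v=3: DROP (t<18-0); WM=18
i=15 t=18 v=6: → [18,21),[16,19); WM=18
i=16 t=19 v=9: → [18,21); WM=18
i=17 t=13 v=4: DROP (t<18-0); WM=18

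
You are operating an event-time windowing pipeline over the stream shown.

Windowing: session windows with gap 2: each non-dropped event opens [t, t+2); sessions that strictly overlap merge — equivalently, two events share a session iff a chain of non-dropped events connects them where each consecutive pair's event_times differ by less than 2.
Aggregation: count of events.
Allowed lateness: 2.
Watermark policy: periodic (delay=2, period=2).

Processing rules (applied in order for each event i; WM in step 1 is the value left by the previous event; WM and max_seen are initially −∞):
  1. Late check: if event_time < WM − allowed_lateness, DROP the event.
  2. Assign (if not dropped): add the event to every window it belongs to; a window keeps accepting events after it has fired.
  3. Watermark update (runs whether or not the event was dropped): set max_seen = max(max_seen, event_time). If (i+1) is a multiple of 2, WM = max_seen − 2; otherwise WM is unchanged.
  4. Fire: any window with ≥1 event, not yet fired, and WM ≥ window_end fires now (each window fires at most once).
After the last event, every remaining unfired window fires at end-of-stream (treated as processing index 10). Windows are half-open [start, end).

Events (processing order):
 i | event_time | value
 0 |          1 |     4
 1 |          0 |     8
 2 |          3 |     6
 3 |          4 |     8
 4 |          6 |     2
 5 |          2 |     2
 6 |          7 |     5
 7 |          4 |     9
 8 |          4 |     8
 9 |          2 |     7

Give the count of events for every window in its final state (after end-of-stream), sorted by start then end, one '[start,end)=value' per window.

[0,6)=7 [6,9)=2

i=0 t=1 v=4: → [1,3); WM=−∞
i=1 t=0 v=8: → [0,3); WM=-1
i=2 t=3 v=6: → [3,5); WM=-1
i=3 t=4 v=8: → [3,6); WM=2
i=4 t=6 v=2: → [6,8); WM=2
i=5 t=2 v=2: → [0,6); WM=4
i=6 t=7 v=5: → [6,9); WM=4
i=7 t=4 v=9: → [0,6); WM=5
i=8 t=4 v=8: → [0,6); WM=5
i=9 t=2 v=7: DROP (t<5-2); WM=5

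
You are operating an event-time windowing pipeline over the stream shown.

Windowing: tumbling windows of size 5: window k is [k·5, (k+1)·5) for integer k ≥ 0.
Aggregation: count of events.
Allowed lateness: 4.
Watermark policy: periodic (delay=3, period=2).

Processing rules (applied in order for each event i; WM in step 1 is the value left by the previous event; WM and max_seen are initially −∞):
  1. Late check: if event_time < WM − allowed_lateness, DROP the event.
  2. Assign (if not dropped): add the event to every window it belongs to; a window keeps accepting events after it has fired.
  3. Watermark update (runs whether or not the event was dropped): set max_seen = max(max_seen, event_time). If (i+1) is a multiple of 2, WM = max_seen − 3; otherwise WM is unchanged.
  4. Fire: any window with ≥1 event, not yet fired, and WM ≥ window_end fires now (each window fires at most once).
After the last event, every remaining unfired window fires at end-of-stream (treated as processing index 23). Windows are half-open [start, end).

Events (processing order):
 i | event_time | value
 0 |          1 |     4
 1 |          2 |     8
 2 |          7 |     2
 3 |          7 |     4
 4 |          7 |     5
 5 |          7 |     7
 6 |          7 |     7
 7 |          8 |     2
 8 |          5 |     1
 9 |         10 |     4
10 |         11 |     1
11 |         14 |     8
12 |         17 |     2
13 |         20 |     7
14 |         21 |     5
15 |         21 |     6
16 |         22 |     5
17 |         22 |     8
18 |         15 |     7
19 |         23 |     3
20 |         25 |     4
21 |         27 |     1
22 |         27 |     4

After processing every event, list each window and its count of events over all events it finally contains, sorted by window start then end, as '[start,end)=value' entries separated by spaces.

i=0 t=1 v=4: → [0,5); WM=−∞
i=1 t=2 v=8: → [0,5); WM=-1
i=2 t=7 v=2: → [5,10); WM=-1
i=3 t=7 v=4: → [5,10); WM=4
i=4 t=7 v=5: → [5,10); WM=4
i=5 t=7 v=7: → [5,10); WM=4
i=6 t=7 v=7: → [5,10); WM=4
i=7 t=8 v=2: → [5,10); WM=5; [0,5) fires=2
i=8 t=5 v=1: → [5,10); WM=5
i=9 t=10 v=4: → [10,15); WM=7
i=10 t=11 v=1: → [10,15); WM=7
i=11 t=14 v=8: → [10,15); WM=11; [5,10) fires=7
i=12 t=17 v=2: → [15,20); WM=11
i=13 t=20 v=7: → [20,25); WM=17; [10,15) fires=3
i=14 t=21 v=5: → [20,25); WM=17
i=15 t=21 v=6: → [20,25); WM=18
i=16 t=22 v=5: → [20,25); WM=18
i=17 t=22 v=8: → [20,25); WM=19
i=18 t=15 v=7: → [15,20); WM=19
i=19 t=23 v=3: → [20,25); WM=20; [15,20) fires=2
i=20 t=25 v=4: → [25,30); WM=20
i=21 t=27 v=1: → [25,30); WM=24
i=22 t=27 v=4: → [25,30); WM=24

[0,5)=2 [5,10)=7 [10,15)=3 [15,20)=2 [20,25)=6 [25,30)=3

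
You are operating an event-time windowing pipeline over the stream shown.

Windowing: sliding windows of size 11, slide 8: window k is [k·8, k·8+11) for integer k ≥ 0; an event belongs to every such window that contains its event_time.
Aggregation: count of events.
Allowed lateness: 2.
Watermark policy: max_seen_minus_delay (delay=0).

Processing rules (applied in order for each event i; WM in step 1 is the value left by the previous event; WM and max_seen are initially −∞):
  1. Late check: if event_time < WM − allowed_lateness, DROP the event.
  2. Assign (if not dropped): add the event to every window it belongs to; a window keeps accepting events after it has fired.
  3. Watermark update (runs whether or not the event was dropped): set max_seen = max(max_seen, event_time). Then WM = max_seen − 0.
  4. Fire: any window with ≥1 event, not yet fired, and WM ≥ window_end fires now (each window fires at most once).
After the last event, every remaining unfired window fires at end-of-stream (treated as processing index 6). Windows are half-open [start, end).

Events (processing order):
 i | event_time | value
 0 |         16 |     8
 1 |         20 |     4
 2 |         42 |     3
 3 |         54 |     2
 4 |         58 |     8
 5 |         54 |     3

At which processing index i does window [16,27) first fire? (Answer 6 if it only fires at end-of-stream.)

2

i=0 t=16 v=8: → [16,27),[8,19); WM=16
i=1 t=20 v=4: → [16,27); WM=20; [8,19) fires=1
i=2 t=42 v=3: → [40,51),[32,43); WM=42; [16,27) fires=2
i=3 t=54 v=2: → [48,59); WM=54; [32,43) fires=1 [40,51) fires=1
i=4 t=58 v=8: → [56,67),[48,59); WM=58
i=5 t=54 v=3: DROP (t<58-2); WM=58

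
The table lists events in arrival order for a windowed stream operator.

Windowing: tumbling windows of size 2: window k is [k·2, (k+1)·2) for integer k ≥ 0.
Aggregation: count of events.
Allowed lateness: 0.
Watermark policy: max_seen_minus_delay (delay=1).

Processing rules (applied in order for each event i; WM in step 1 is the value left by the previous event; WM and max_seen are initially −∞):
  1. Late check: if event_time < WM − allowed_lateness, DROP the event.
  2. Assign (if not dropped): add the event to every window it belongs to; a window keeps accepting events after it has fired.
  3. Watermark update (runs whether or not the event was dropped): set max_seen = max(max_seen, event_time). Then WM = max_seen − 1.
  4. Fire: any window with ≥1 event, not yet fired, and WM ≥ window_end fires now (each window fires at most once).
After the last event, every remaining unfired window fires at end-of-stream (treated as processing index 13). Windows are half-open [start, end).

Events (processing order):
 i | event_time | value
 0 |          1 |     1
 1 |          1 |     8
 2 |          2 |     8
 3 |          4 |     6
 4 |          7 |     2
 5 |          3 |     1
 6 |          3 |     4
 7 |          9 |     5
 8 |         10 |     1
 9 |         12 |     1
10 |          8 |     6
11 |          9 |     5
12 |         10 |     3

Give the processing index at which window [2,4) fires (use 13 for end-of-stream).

4

i=0 t=1 v=1: → [0,2); WM=0
i=1 t=1 v=8: → [0,2); WM=0
i=2 t=2 v=8: → [2,4); WM=1
i=3 t=4 v=6: → [4,6); WM=3; [0,2) fires=2
i=4 t=7 v=2: → [6,8); WM=6; [2,4) fires=1 [4,6) fires=1
i=5 t=3 v=1: DROP (t<6-0); WM=6
i=6 t=3 v=4: DROP (t<6-0); WM=6
i=7 t=9 v=5: → [8,10); WM=8; [6,8) fires=1
i=8 t=10 v=1: → [10,12); WM=9
i=9 t=12 v=1: → [12,14); WM=11; [8,10) fires=1
i=10 t=8 v=6: DROP (t<11-0); WM=11
i=11 t=9 v=5: DROP (t<11-0); WM=11
i=12 t=10 v=3: DROP (t<11-0); WM=11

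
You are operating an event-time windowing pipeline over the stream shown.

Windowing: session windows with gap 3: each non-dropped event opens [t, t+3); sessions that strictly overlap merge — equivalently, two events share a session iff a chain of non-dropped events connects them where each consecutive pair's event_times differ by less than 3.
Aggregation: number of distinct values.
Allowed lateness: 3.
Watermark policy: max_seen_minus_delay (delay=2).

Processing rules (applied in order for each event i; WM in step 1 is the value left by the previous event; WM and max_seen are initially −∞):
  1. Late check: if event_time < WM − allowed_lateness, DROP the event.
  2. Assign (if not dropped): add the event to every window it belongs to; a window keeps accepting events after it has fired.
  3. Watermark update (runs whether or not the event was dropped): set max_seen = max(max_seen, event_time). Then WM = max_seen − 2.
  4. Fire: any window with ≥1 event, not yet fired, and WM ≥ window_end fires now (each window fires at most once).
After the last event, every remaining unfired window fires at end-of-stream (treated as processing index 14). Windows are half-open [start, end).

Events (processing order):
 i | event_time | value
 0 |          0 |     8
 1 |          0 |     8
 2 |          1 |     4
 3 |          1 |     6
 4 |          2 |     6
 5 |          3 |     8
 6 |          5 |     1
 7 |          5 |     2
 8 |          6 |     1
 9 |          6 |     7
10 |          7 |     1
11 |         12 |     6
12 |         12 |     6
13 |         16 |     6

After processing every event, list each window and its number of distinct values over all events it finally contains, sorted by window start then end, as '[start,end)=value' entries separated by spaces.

i=0 t=0 v=8: → [0,3); WM=-2
i=1 t=0 v=8: → [0,3); WM=-2
i=2 t=1 v=4: → [0,4); WM=-1
i=3 t=1 v=6: → [0,4); WM=-1
i=4 t=2 v=6: → [0,5); WM=0
i=5 t=3 v=8: → [0,6); WM=1
i=6 t=5 v=1: → [0,8); WM=3
i=7 t=5 v=2: → [0,8); WM=3
i=8 t=6 v=1: → [0,9); WM=4
i=9 t=6 v=7: → [0,9); WM=4
i=10 t=7 v=1: → [0,10); WM=5
i=11 t=12 v=6: → [12,15); WM=10
i=12 t=12 v=6: → [12,15); WM=10
i=13 t=16 v=6: → [16,19); WM=14

[0,10)=6 [12,15)=1 [16,19)=1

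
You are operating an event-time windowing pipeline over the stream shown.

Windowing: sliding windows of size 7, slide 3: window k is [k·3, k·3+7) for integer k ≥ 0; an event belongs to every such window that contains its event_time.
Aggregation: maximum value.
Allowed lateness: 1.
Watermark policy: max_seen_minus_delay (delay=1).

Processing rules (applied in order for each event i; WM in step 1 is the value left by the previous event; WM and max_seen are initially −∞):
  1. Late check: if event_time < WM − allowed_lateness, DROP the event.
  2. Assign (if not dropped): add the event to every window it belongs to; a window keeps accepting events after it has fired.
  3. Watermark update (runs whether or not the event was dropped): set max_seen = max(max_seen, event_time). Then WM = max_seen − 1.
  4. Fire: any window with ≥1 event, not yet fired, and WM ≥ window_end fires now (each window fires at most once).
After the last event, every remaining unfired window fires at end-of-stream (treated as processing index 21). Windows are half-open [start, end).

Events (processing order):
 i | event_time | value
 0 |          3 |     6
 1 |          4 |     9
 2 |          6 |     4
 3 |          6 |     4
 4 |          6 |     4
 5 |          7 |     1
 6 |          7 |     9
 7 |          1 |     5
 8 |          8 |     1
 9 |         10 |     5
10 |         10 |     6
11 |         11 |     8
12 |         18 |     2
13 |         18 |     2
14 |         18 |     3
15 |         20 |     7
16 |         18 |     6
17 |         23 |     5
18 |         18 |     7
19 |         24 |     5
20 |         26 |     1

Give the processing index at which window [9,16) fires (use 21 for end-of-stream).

i=0 t=3 v=6: → [3,10),[0,7); WM=2
i=1 t=4 v=9: → [3,10),[0,7); WM=3
i=2 t=6 v=4: → [6,13),[3,10),[0,7); WM=5
i=3 t=6 v=4: → [6,13),[3,10),[0,7); WM=5
i=4 t=6 v=4: → [6,13),[3,10),[0,7); WM=5
i=5 t=7 v=1: → [6,13),[3,10); WM=6
i=6 t=7 v=9: → [6,13),[3,10); WM=6
i=7 t=1 v=5: DROP (t<6-1); WM=6
i=8 t=8 v=1: → [6,13),[3,10); WM=7; [0,7) fires=9
i=9 t=10 v=5: → [9,16),[6,13); WM=9
i=10 t=10 v=6: → [9,16),[6,13); WM=9
i=11 t=11 v=8: → [9,16),[6,13); WM=10; [3,10) fires=9
i=12 t=18 v=2: → [18,25),[15,22),[12,19); WM=17; [6,13) fires=9 [9,16) fires=8
i=13 t=18 v=2: → [18,25),[15,22),[12,19); WM=17
i=14 t=18 v=3: → [18,25),[15,22),[12,19); WM=17
i=15 t=20 v=7: → [18,25),[15,22); WM=19; [12,19) fires=3
i=16 t=18 v=6: → [18,25),[15,22),[12,19); WM=19
i=17 t=23 v=5: → [21,28),[18,25); WM=22; [15,22) fires=7
i=18 t=18 v=7: DROP (t<22-1); WM=22
i=19 t=24 v=5: → [24,31),[21,28),[18,25); WM=23
i=20 t=26 v=1: → [24,31),[21,28); WM=25; [18,25) fires=7

12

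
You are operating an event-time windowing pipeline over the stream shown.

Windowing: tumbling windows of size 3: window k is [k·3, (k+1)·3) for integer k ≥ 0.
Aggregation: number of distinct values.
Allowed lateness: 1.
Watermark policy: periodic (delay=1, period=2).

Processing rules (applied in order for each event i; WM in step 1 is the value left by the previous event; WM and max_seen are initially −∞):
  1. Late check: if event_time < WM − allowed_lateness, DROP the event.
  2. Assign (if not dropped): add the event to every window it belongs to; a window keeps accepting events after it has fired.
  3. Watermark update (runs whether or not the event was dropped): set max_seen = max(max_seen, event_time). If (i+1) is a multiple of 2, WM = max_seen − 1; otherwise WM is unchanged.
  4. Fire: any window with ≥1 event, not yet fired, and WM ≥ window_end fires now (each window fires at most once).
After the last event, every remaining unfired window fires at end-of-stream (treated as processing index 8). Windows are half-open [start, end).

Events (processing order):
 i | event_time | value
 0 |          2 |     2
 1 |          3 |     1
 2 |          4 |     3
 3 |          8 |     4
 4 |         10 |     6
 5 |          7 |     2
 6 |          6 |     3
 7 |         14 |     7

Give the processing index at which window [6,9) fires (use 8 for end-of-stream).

5

i=0 t=2 v=2: → [0,3); WM=−∞
i=1 t=3 v=1: → [3,6); WM=2
i=2 t=4 v=3: → [3,6); WM=2
i=3 t=8 v=4: → [6,9); WM=7; [0,3) fires=1 [3,6) fires=2
i=4 t=10 v=6: → [9,12); WM=7
i=5 t=7 v=2: → [6,9); WM=9; [6,9) fires=2
i=6 t=6 v=3: DROP (t<9-1); WM=9
i=7 t=14 v=7: → [12,15); WM=13; [9,12) fires=1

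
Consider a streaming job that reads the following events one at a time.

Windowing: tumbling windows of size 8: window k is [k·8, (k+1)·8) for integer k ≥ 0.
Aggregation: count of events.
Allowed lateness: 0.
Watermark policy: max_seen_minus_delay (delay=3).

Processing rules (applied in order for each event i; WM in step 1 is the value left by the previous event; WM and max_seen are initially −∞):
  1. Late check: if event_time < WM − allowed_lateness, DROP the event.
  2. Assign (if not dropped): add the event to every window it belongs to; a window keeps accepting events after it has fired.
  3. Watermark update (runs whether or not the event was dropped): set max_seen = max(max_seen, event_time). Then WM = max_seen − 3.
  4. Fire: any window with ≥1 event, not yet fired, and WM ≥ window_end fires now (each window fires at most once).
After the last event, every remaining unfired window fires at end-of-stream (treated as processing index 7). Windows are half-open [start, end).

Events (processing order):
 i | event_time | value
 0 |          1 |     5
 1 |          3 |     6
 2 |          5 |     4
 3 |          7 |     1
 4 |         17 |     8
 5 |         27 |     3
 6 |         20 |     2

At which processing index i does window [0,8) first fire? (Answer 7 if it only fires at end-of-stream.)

i=0 t=1 v=5: → [0,8); WM=-2
i=1 t=3 v=6: → [0,8); WM=0
i=2 t=5 v=4: → [0,8); WM=2
i=3 t=7 v=1: → [0,8); WM=4
i=4 t=17 v=8: → [16,24); WM=14; [0,8) fires=4
i=5 t=27 v=3: → [24,32); WM=24; [16,24) fires=1
i=6 t=20 v=2: DROP (t<24-0); WM=24

4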